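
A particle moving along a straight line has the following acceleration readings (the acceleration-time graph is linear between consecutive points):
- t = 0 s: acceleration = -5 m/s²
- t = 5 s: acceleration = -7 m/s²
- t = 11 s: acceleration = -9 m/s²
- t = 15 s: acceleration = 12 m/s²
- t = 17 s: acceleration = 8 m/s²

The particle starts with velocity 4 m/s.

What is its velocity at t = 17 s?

Δv equals the area under the a-t graph; then v = v₀ + Δv.
0–5 s: ½(-5 + -7)(5) = -30 m/s
5–11 s: ½(-7 + -9)(6) = -48 m/s
11–15 s: ½(-9 + 12)(4) = 6 m/s
15–17 s: ½(12 + 8)(2) = 20 m/s
Δv = -52 m/s, so v(17) = 4 + (-52) = -48 m/s.

-48 m/s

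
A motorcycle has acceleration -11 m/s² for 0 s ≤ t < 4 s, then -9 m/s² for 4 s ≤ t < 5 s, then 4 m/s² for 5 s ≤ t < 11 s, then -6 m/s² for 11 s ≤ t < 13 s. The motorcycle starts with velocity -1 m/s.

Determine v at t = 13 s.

-42 m/s

Δv equals the area under the a-t graph; then v = v₀ + Δv.
0–4 s: -11 × 4 = -44 m/s
4–5 s: -9 × 1 = -9 m/s
5–11 s: 4 × 6 = 24 m/s
11–13 s: -6 × 2 = -12 m/s
Δv = -41 m/s, so v(13) = -1 + (-41) = -42 m/s.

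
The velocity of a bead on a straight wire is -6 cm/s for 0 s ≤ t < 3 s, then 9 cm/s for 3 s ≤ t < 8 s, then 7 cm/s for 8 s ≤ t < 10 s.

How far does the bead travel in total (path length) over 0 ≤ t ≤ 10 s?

Total distance travelled is ∫|v| dt — sum the magnitudes of each area piece.
0–3 s: |-6| × 3 = 18 cm
3–8 s: |9| × 5 = 45 cm
8–10 s: |7| × 2 = 14 cm
Total distance = 77 cm

77 cm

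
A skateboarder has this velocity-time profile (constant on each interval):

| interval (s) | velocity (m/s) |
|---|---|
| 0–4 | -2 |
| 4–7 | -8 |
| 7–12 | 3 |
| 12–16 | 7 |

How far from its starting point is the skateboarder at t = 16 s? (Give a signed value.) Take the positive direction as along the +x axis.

11 m

Net displacement equals the area under the velocity-time graph (areas below the axis count negative).
0–4 s: -2 × 4 = -8 m
4–7 s: -8 × 3 = -24 m
7–12 s: 3 × 5 = 15 m
12–16 s: 7 × 4 = 28 m
Net displacement = 11 m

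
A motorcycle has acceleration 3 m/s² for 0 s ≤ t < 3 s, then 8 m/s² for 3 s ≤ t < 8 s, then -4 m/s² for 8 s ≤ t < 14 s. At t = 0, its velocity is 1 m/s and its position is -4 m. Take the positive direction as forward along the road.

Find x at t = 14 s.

390.5 m

On each constant-a segment, Δv = aΔt and Δx = v₀Δt + ½aΔt²; chain segment to segment.
0–3 s: v starts 1 m/s; Δx = 1·3 + ½·3·3² = 16.5 m; v ends 10 m/s.
3–8 s: v starts 10 m/s; Δx = 10·5 + ½·8·5² = 150 m; v ends 50 m/s.
8–14 s: v starts 50 m/s; Δx = 50·6 + ½·-4·6² = 228 m; v ends 26 m/s.
x(14) = -4 + Σ Δx = 390.5 m.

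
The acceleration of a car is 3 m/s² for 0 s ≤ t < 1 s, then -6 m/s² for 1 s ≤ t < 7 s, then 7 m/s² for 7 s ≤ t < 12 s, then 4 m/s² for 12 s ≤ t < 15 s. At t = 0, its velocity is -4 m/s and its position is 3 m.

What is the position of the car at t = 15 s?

-199 m

On each constant-a segment, Δv = aΔt and Δx = v₀Δt + ½aΔt²; chain segment to segment.
0–1 s: v starts -4 m/s; Δx = -4·1 + ½·3·1² = -2.5 m; v ends -1 m/s.
1–7 s: v starts -1 m/s; Δx = -1·6 + ½·-6·6² = -114 m; v ends -37 m/s.
7–12 s: v starts -37 m/s; Δx = -37·5 + ½·7·5² = -97.5 m; v ends -2 m/s.
12–15 s: v starts -2 m/s; Δx = -2·3 + ½·4·3² = 12 m; v ends 10 m/s.
x(15) = 3 + Σ Δx = -199 m.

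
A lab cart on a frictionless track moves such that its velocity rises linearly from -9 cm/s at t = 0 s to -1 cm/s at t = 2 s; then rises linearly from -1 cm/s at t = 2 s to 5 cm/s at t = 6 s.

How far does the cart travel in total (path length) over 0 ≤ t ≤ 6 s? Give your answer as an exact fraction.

56/3 cm

Distance (not displacement) is the total path length: add the absolute areas under v-t.
0–2 s: |½(-9 + -1)(2)| = 10 cm
2–6 s: v = 0 at t = 8/3 s; triangle areas 1/3 + 25/3 = 26/3 cm
Total distance = 56/3 cm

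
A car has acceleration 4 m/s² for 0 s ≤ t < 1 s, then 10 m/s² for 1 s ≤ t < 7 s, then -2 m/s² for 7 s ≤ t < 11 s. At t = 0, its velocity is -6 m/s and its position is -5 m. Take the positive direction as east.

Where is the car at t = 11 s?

On each constant-a segment, Δv = aΔt and Δx = v₀Δt + ½aΔt²; chain segment to segment.
0–1 s: v starts -6 m/s; Δx = -6·1 + ½·4·1² = -4 m; v ends -2 m/s.
1–7 s: v starts -2 m/s; Δx = -2·6 + ½·10·6² = 168 m; v ends 58 m/s.
7–11 s: v starts 58 m/s; Δx = 58·4 + ½·-2·4² = 216 m; v ends 50 m/s.
x(11) = -5 + Σ Δx = 375 m.

375 m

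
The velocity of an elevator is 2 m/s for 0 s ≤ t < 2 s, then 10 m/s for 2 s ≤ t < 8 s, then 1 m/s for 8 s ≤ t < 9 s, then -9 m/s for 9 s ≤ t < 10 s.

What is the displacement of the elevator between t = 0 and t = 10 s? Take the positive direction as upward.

56 m

Net displacement equals the area under the velocity-time graph (areas below the axis count negative).
0–2 s: 2 × 2 = 4 m
2–8 s: 10 × 6 = 60 m
8–9 s: 1 × 1 = 1 m
9–10 s: -9 × 1 = -9 m
Net displacement = 56 m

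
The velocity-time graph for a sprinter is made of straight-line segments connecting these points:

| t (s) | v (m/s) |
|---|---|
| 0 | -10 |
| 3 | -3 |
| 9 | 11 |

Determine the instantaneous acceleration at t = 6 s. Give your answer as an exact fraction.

Acceleration is the slope of the v-t graph on 3–9 s: (11 − -3)/(9 − 3) = 7/3 m/s².

7/3 m/s²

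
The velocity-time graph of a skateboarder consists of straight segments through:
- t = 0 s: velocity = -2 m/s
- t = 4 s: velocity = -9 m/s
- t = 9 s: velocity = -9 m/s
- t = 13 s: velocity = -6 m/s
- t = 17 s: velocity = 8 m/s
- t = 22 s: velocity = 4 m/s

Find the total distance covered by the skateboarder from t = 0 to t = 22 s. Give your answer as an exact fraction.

Total distance travelled is ∫|v| dt — sum the magnitudes of each area piece.
0–4 s: |½(-2 + -9)(4)| = 22 m
4–9 s: |-9| × 5 = 45 m
9–13 s: |½(-9 + -6)(4)| = 30 m
13–17 s: v = 0 at t = 103/7 s; triangle areas 36/7 + 64/7 = 100/7 m
17–22 s: |½(8 + 4)(5)| = 30 m
Total distance = 989/7 m

989/7 m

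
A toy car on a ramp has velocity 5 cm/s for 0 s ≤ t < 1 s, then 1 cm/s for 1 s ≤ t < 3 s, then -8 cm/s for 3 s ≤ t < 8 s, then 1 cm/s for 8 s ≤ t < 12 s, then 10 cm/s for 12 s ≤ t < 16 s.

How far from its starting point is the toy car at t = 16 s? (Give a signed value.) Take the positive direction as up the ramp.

11 cm

Displacement is the signed area under the v-t curve.
0–1 s: 5 × 1 = 5 cm
1–3 s: 1 × 2 = 2 cm
3–8 s: -8 × 5 = -40 cm
8–12 s: 1 × 4 = 4 cm
12–16 s: 10 × 4 = 40 cm
Net displacement = 11 cm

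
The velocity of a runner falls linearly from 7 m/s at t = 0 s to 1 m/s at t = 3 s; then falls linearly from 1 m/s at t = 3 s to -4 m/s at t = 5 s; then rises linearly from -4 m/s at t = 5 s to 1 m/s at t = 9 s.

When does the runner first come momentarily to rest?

v changes sign on 3–5 s (from 1 to -4); the graph is linear there, so v = 0 at t = 3 + (-1)·(5 − 3)/(-4 − 1) = 3.4 s.

t = 3.4 s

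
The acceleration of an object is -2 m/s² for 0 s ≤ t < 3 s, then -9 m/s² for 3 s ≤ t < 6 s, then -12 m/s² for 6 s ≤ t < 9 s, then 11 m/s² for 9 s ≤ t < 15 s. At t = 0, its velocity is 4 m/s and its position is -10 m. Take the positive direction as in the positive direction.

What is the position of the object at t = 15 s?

-386.5 m

On each constant-a segment, Δv = aΔt and Δx = v₀Δt + ½aΔt²; chain segment to segment.
0–3 s: v starts 4 m/s; Δx = 4·3 + ½·-2·3² = 3 m; v ends -2 m/s.
3–6 s: v starts -2 m/s; Δx = -2·3 + ½·-9·3² = -46.5 m; v ends -29 m/s.
6–9 s: v starts -29 m/s; Δx = -29·3 + ½·-12·3² = -141 m; v ends -65 m/s.
9–15 s: v starts -65 m/s; Δx = -65·6 + ½·11·6² = -192 m; v ends 1 m/s.
x(15) = -10 + Σ Δx = -386.5 m.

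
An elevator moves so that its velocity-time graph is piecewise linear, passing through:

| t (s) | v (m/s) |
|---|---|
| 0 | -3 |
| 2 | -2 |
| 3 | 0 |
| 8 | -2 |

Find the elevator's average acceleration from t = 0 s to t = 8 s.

0.125 m/s²

Average acceleration = Δv/Δt = (-2 − -3)/(8 − 0) = 0.125 m/s².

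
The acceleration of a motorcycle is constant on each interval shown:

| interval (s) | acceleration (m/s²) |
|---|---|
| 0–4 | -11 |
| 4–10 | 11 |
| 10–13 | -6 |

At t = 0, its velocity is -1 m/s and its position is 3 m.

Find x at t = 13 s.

-125 m

On each constant-a segment, Δv = aΔt and Δx = v₀Δt + ½aΔt²; chain segment to segment.
0–4 s: v starts -1 m/s; Δx = -1·4 + ½·-11·4² = -92 m; v ends -45 m/s.
4–10 s: v starts -45 m/s; Δx = -45·6 + ½·11·6² = -72 m; v ends 21 m/s.
10–13 s: v starts 21 m/s; Δx = 21·3 + ½·-6·3² = 36 m; v ends 3 m/s.
x(13) = 3 + Σ Δx = -125 m.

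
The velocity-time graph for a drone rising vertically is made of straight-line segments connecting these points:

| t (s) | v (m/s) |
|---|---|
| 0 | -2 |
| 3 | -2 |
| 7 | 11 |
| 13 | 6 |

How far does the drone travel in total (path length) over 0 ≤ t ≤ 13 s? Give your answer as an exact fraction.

Distance (not displacement) is the total path length: add the absolute areas under v-t.
0–3 s: |-2| × 3 = 6 m
3–7 s: v = 0 at t = 47/13 s; triangle areas 8/13 + 242/13 = 250/13 m
7–13 s: |½(11 + 6)(6)| = 51 m
Total distance = 991/13 m

991/13 m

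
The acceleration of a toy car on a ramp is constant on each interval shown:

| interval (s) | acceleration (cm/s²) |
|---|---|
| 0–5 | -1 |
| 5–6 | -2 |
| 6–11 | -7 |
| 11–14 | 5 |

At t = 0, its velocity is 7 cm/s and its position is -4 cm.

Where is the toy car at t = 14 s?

-150.5 cm

On each constant-a segment, Δv = aΔt and Δx = v₀Δt + ½aΔt²; chain segment to segment.
0–5 s: v starts 7 cm/s; Δx = 7·5 + ½·-1·5² = 22.5 cm; v ends 2 cm/s.
5–6 s: v starts 2 cm/s; Δx = 2·1 + ½·-2·1² = 1 cm; v ends 0 cm/s.
6–11 s: v starts 0 cm/s; Δx = 0·5 + ½·-7·5² = -87.5 cm; v ends -35 cm/s.
11–14 s: v starts -35 cm/s; Δx = -35·3 + ½·5·3² = -82.5 cm; v ends -20 cm/s.
x(14) = -4 + Σ Δx = -150.5 cm.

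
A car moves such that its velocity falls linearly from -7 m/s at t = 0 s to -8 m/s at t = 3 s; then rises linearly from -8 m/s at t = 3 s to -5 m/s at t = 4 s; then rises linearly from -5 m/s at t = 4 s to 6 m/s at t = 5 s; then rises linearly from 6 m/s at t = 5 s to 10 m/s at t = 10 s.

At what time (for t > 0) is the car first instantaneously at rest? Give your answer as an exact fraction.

v changes sign on 4–5 s (from -5 to 6); the graph is linear there, so v = 0 at t = 4 + (5)·(5 − 4)/(6 − -5) = 49/11 s.

t = 49/11 s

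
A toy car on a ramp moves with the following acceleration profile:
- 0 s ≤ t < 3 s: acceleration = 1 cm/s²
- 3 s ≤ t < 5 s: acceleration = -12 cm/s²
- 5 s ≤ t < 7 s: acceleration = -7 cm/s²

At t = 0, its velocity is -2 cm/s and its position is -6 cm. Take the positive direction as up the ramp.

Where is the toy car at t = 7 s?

On each constant-a segment, Δv = aΔt and Δx = v₀Δt + ½aΔt²; chain segment to segment.
0–3 s: v starts -2 cm/s; Δx = -2·3 + ½·1·3² = -1.5 cm; v ends 1 cm/s.
3–5 s: v starts 1 cm/s; Δx = 1·2 + ½·-12·2² = -22 cm; v ends -23 cm/s.
5–7 s: v starts -23 cm/s; Δx = -23·2 + ½·-7·2² = -60 cm; v ends -37 cm/s.
x(7) = -6 + Σ Δx = -89.5 cm.

-89.5 cm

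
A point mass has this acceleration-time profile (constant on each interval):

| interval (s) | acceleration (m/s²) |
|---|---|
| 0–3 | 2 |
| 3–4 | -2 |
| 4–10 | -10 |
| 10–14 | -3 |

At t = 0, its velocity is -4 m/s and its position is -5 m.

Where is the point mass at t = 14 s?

On each constant-a segment, Δv = aΔt and Δx = v₀Δt + ½aΔt²; chain segment to segment.
0–3 s: v starts -4 m/s; Δx = -4·3 + ½·2·3² = -3 m; v ends 2 m/s.
3–4 s: v starts 2 m/s; Δx = 2·1 + ½·-2·1² = 1 m; v ends 0 m/s.
4–10 s: v starts 0 m/s; Δx = 0·6 + ½·-10·6² = -180 m; v ends -60 m/s.
10–14 s: v starts -60 m/s; Δx = -60·4 + ½·-3·4² = -264 m; v ends -72 m/s.
x(14) = -5 + Σ Δx = -451 m.

-451 m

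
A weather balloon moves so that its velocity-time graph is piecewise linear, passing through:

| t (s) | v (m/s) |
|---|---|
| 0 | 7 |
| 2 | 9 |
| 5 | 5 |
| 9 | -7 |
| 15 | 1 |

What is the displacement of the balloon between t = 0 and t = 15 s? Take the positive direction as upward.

Displacement is the signed area under the v-t curve.
0–2 s: ½(7 + 9)(2) = 16 m
2–5 s: ½(9 + 5)(3) = 21 m
5–9 s: ½(5 + -7)(4) = -4 m
9–15 s: ½(-7 + 1)(6) = -18 m
Net displacement = 15 m

15 m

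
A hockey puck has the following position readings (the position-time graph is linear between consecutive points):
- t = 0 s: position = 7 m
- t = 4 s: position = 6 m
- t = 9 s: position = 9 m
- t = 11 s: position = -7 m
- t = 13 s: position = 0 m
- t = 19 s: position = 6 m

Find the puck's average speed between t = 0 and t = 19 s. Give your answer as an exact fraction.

33/19 m/s

Average speed = (total path length)/(elapsed time); on a piecewise-linear x-t graph the path length is Σ|Δx|.
0–4 s: |Δx| = |6 − 7| = 1 m
4–9 s: |Δx| = |9 − 6| = 3 m
9–11 s: |Δx| = |-7 − 9| = 16 m
11–13 s: |Δx| = |0 − -7| = 7 m
13–19 s: |Δx| = |6 − 0| = 6 m
Total path = 33 m; average speed = 33/19 = 33/19 m/s.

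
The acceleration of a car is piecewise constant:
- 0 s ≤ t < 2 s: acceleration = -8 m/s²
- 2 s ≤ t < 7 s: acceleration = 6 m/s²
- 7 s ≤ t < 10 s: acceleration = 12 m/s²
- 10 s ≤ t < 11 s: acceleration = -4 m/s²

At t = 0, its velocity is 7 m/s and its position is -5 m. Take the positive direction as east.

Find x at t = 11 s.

On each constant-a segment, Δv = aΔt and Δx = v₀Δt + ½aΔt²; chain segment to segment.
0–2 s: v starts 7 m/s; Δx = 7·2 + ½·-8·2² = -2 m; v ends -9 m/s.
2–7 s: v starts -9 m/s; Δx = -9·5 + ½·6·5² = 30 m; v ends 21 m/s.
7–10 s: v starts 21 m/s; Δx = 21·3 + ½·12·3² = 117 m; v ends 57 m/s.
10–11 s: v starts 57 m/s; Δx = 57·1 + ½·-4·1² = 55 m; v ends 53 m/s.
x(11) = -5 + Σ Δx = 195 m.

195 m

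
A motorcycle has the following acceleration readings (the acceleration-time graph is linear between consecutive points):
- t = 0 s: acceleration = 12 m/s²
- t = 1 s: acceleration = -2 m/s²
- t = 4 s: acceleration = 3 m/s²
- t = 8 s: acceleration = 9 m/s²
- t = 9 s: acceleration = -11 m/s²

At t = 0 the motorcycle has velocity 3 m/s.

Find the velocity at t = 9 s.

Δv equals the area under the a-t graph; then v = v₀ + Δv.
0–1 s: ½(12 + -2)(1) = 5 m/s
1–4 s: ½(-2 + 3)(3) = 1.5 m/s
4–8 s: ½(3 + 9)(4) = 24 m/s
8–9 s: ½(9 + -11)(1) = -1 m/s
Δv = 29.5 m/s, so v(9) = 3 + (29.5) = 32.5 m/s.

32.5 m/s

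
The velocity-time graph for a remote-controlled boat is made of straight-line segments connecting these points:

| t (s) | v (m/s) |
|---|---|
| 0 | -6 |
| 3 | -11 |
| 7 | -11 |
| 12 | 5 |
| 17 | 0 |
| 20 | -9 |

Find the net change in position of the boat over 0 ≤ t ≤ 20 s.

Net displacement equals the area under the velocity-time graph (areas below the axis count negative).
0–3 s: ½(-6 + -11)(3) = -25.5 m
3–7 s: -11 × 4 = -44 m
7–12 s: ½(-11 + 5)(5) = -15 m
12–17 s: ½(5 + 0)(5) = 12.5 m
17–20 s: ½(0 + -9)(3) = -13.5 m
Net displacement = -85.5 m

-85.5 m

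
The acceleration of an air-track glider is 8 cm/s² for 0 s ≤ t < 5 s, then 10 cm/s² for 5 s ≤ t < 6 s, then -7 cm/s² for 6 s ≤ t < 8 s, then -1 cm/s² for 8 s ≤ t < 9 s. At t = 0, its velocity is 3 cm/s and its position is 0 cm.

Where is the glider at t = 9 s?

On each constant-a segment, Δv = aΔt and Δx = v₀Δt + ½aΔt²; chain segment to segment.
0–5 s: v starts 3 cm/s; Δx = 3·5 + ½·8·5² = 115 cm; v ends 43 cm/s.
5–6 s: v starts 43 cm/s; Δx = 43·1 + ½·10·1² = 48 cm; v ends 53 cm/s.
6–8 s: v starts 53 cm/s; Δx = 53·2 + ½·-7·2² = 92 cm; v ends 39 cm/s.
8–9 s: v starts 39 cm/s; Δx = 39·1 + ½·-1·1² = 38.5 cm; v ends 38 cm/s.
x(9) = 0 + Σ Δx = 293.5 cm.

293.5 cm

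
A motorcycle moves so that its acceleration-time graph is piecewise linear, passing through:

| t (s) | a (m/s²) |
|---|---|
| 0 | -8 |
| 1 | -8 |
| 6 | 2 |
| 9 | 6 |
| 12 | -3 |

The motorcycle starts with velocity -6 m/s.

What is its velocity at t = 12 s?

Δv equals the area under the a-t graph; then v = v₀ + Δv.
0–1 s: -8 × 1 = -8 m/s
1–6 s: ½(-8 + 2)(5) = -15 m/s
6–9 s: ½(2 + 6)(3) = 12 m/s
9–12 s: ½(6 + -3)(3) = 4.5 m/s
Δv = -6.5 m/s, so v(12) = -6 + (-6.5) = -12.5 m/s.

-12.5 m/s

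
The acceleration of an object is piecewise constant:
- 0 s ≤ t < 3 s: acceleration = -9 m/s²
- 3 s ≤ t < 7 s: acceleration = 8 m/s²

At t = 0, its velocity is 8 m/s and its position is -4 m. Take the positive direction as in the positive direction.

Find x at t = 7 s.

-32.5 m

On each constant-a segment, Δv = aΔt and Δx = v₀Δt + ½aΔt²; chain segment to segment.
0–3 s: v starts 8 m/s; Δx = 8·3 + ½·-9·3² = -16.5 m; v ends -19 m/s.
3–7 s: v starts -19 m/s; Δx = -19·4 + ½·8·4² = -12 m; v ends 13 m/s.
x(7) = -4 + Σ Δx = -32.5 m.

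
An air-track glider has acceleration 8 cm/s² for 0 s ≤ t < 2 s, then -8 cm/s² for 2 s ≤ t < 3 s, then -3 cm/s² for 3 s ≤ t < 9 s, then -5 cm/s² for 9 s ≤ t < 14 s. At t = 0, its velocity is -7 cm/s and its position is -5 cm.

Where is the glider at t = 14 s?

-193.5 cm

On each constant-a segment, Δv = aΔt and Δx = v₀Δt + ½aΔt²; chain segment to segment.
0–2 s: v starts -7 cm/s; Δx = -7·2 + ½·8·2² = 2 cm; v ends 9 cm/s.
2–3 s: v starts 9 cm/s; Δx = 9·1 + ½·-8·1² = 5 cm; v ends 1 cm/s.
3–9 s: v starts 1 cm/s; Δx = 1·6 + ½·-3·6² = -48 cm; v ends -17 cm/s.
9–14 s: v starts -17 cm/s; Δx = -17·5 + ½·-5·5² = -147.5 cm; v ends -42 cm/s.
x(14) = -5 + Σ Δx = -193.5 cm.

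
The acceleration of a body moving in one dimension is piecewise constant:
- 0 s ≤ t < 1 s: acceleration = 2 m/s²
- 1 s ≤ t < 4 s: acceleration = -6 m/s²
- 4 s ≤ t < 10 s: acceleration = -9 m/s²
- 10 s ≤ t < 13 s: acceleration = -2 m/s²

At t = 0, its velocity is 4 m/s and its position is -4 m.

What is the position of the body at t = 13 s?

On each constant-a segment, Δv = aΔt and Δx = v₀Δt + ½aΔt²; chain segment to segment.
0–1 s: v starts 4 m/s; Δx = 4·1 + ½·2·1² = 5 m; v ends 6 m/s.
1–4 s: v starts 6 m/s; Δx = 6·3 + ½·-6·3² = -9 m; v ends -12 m/s.
4–10 s: v starts -12 m/s; Δx = -12·6 + ½·-9·6² = -234 m; v ends -66 m/s.
10–13 s: v starts -66 m/s; Δx = -66·3 + ½·-2·3² = -207 m; v ends -72 m/s.
x(13) = -4 + Σ Δx = -449 m.

-449 m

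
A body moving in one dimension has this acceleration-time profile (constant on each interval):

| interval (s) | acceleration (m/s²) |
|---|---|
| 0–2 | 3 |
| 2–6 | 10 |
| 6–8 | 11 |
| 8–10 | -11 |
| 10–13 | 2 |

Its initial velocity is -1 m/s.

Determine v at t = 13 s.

51 m/s

Δv equals the area under the a-t graph; then v = v₀ + Δv.
0–2 s: 3 × 2 = 6 m/s
2–6 s: 10 × 4 = 40 m/s
6–8 s: 11 × 2 = 22 m/s
8–10 s: -11 × 2 = -22 m/s
10–13 s: 2 × 3 = 6 m/s
Δv = 52 m/s, so v(13) = -1 + (52) = 51 m/s.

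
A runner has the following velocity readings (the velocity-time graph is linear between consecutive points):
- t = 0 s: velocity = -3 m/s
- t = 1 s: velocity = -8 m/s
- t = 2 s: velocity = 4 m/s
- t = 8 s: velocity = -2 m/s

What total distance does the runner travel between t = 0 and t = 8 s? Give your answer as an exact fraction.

113/6 m

Total distance travelled is ∫|v| dt — sum the magnitudes of each area piece.
0–1 s: |½(-3 + -8)(1)| = 5.5 m
1–2 s: v = 0 at t = 5/3 s; triangle areas 8/3 + 2/3 = 10/3 m
2–8 s: v = 0 at t = 6 s; triangle areas 8 + 2 = 10 m
Total distance = 113/6 m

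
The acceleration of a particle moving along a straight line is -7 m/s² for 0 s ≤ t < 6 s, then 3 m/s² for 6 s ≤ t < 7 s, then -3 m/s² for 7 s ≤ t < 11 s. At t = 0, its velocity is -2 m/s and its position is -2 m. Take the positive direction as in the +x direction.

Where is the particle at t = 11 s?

On each constant-a segment, Δv = aΔt and Δx = v₀Δt + ½aΔt²; chain segment to segment.
0–6 s: v starts -2 m/s; Δx = -2·6 + ½·-7·6² = -138 m; v ends -44 m/s.
6–7 s: v starts -44 m/s; Δx = -44·1 + ½·3·1² = -42.5 m; v ends -41 m/s.
7–11 s: v starts -41 m/s; Δx = -41·4 + ½·-3·4² = -188 m; v ends -53 m/s.
x(11) = -2 + Σ Δx = -370.5 m.

-370.5 m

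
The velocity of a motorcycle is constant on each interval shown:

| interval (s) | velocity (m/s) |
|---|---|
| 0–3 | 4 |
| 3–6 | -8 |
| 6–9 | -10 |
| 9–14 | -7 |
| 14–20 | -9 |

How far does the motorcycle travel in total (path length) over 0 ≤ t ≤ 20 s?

155 m

Total distance travelled is ∫|v| dt — sum the magnitudes of each area piece.
0–3 s: |4| × 3 = 12 m
3–6 s: |-8| × 3 = 24 m
6–9 s: |-10| × 3 = 30 m
9–14 s: |-7| × 5 = 35 m
14–20 s: |-9| × 6 = 54 m
Total distance = 155 m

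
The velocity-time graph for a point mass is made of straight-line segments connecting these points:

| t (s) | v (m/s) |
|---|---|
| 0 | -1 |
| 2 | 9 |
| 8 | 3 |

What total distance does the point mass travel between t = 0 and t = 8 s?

44.2 m

Total distance travelled is ∫|v| dt — sum the magnitudes of each area piece.
0–2 s: v = 0 at t = 0.2 s; triangle areas 0.1 + 8.1 = 8.2 m
2–8 s: |½(9 + 3)(6)| = 36 m
Total distance = 44.2 m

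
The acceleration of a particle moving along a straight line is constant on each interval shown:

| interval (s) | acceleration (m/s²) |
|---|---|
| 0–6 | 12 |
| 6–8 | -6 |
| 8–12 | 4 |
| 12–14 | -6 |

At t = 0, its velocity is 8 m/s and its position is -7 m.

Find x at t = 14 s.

On each constant-a segment, Δv = aΔt and Δx = v₀Δt + ½aΔt²; chain segment to segment.
0–6 s: v starts 8 m/s; Δx = 8·6 + ½·12·6² = 264 m; v ends 80 m/s.
6–8 s: v starts 80 m/s; Δx = 80·2 + ½·-6·2² = 148 m; v ends 68 m/s.
8–12 s: v starts 68 m/s; Δx = 68·4 + ½·4·4² = 304 m; v ends 84 m/s.
12–14 s: v starts 84 m/s; Δx = 84·2 + ½·-6·2² = 156 m; v ends 72 m/s.
x(14) = -7 + Σ Δx = 865 m.

865 m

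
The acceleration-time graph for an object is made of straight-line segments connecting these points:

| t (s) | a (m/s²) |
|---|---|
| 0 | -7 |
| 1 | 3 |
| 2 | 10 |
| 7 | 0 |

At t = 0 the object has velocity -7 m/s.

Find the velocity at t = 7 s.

22.5 m/s

Δv equals the area under the a-t graph; then v = v₀ + Δv.
0–1 s: ½(-7 + 3)(1) = -2 m/s
1–2 s: ½(3 + 10)(1) = 6.5 m/s
2–7 s: ½(10 + 0)(5) = 25 m/s
Δv = 29.5 m/s, so v(7) = -7 + (29.5) = 22.5 m/s.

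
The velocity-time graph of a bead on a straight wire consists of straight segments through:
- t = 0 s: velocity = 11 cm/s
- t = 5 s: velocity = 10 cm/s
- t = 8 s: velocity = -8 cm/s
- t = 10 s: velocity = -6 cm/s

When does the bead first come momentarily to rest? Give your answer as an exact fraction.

t = 20/3 s

v changes sign on 5–8 s (from 10 to -8); the graph is linear there, so v = 0 at t = 5 + (-10)·(8 − 5)/(-8 − 10) = 20/3 s.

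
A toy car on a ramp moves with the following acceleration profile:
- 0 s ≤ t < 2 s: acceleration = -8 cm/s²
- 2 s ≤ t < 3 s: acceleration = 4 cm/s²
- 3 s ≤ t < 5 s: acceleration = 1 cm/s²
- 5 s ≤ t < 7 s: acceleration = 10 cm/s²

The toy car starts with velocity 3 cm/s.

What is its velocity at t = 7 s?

13 cm/s

Δv equals the area under the a-t graph; then v = v₀ + Δv.
0–2 s: -8 × 2 = -16 cm/s
2–3 s: 4 × 1 = 4 cm/s
3–5 s: 1 × 2 = 2 cm/s
5–7 s: 10 × 2 = 20 cm/s
Δv = 10 cm/s, so v(7) = 3 + (10) = 13 cm/s.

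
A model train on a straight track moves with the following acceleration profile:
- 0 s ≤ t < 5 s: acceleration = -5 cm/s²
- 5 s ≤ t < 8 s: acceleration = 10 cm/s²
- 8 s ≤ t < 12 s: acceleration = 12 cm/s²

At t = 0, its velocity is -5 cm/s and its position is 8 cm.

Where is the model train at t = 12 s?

On each constant-a segment, Δv = aΔt and Δx = v₀Δt + ½aΔt²; chain segment to segment.
0–5 s: v starts -5 cm/s; Δx = -5·5 + ½·-5·5² = -87.5 cm; v ends -30 cm/s.
5–8 s: v starts -30 cm/s; Δx = -30·3 + ½·10·3² = -45 cm; v ends 0 cm/s.
8–12 s: v starts 0 cm/s; Δx = 0·4 + ½·12·4² = 96 cm; v ends 48 cm/s.
x(12) = 8 + Σ Δx = -28.5 cm.

-28.5 cm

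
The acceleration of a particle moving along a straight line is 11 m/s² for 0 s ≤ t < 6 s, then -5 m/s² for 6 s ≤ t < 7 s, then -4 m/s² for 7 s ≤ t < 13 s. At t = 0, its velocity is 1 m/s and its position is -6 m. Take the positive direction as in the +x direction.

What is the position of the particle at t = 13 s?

562.5 m

On each constant-a segment, Δv = aΔt and Δx = v₀Δt + ½aΔt²; chain segment to segment.
0–6 s: v starts 1 m/s; Δx = 1·6 + ½·11·6² = 204 m; v ends 67 m/s.
6–7 s: v starts 67 m/s; Δx = 67·1 + ½·-5·1² = 64.5 m; v ends 62 m/s.
7–13 s: v starts 62 m/s; Δx = 62·6 + ½·-4·6² = 300 m; v ends 38 m/s.
x(13) = -6 + Σ Δx = 562.5 m.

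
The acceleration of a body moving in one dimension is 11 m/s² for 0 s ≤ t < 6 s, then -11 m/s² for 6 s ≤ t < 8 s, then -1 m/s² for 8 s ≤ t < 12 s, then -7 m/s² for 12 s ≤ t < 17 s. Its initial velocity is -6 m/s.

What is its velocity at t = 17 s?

-1 m/s

Δv equals the area under the a-t graph; then v = v₀ + Δv.
0–6 s: 11 × 6 = 66 m/s
6–8 s: -11 × 2 = -22 m/s
8–12 s: -1 × 4 = -4 m/s
12–17 s: -7 × 5 = -35 m/s
Δv = 5 m/s, so v(17) = -6 + (5) = -1 m/s.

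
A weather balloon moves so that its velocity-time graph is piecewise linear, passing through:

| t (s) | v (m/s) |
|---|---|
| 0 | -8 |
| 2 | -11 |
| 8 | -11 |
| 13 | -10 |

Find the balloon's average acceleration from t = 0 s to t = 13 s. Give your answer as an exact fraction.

Average acceleration = Δv/Δt = (-10 − -8)/(13 − 0) = -2/13 m/s².

-2/13 m/s²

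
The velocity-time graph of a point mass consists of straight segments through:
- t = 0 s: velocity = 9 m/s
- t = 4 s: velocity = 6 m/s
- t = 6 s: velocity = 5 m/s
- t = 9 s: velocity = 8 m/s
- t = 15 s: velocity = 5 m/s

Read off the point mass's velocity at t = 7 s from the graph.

6 m/s

On 6–9 s the graph is linear from 5 to 8 m/s: v(7) = 5 + (8 − 5)·(7 − 6)/(9 − 6) = 6 m/s.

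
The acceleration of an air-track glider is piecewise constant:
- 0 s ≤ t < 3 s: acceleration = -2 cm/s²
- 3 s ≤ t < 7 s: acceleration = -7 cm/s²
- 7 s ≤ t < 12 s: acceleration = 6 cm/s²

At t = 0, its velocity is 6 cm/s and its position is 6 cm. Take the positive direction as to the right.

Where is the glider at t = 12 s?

On each constant-a segment, Δv = aΔt and Δx = v₀Δt + ½aΔt²; chain segment to segment.
0–3 s: v starts 6 cm/s; Δx = 6·3 + ½·-2·3² = 9 cm; v ends 0 cm/s.
3–7 s: v starts 0 cm/s; Δx = 0·4 + ½·-7·4² = -56 cm; v ends -28 cm/s.
7–12 s: v starts -28 cm/s; Δx = -28·5 + ½·6·5² = -65 cm; v ends 2 cm/s.
x(12) = 6 + Σ Δx = -106 cm.

-106 cm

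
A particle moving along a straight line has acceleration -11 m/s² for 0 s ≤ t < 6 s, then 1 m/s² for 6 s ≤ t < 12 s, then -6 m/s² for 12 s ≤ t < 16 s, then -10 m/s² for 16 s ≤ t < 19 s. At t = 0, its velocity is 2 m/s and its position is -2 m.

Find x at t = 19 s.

On each constant-a segment, Δv = aΔt and Δx = v₀Δt + ½aΔt²; chain segment to segment.
0–6 s: v starts 2 m/s; Δx = 2·6 + ½·-11·6² = -186 m; v ends -64 m/s.
6–12 s: v starts -64 m/s; Δx = -64·6 + ½·1·6² = -366 m; v ends -58 m/s.
12–16 s: v starts -58 m/s; Δx = -58·4 + ½·-6·4² = -280 m; v ends -82 m/s.
16–19 s: v starts -82 m/s; Δx = -82·3 + ½·-10·3² = -291 m; v ends -112 m/s.
x(19) = -2 + Σ Δx = -1125 m.

-1125 m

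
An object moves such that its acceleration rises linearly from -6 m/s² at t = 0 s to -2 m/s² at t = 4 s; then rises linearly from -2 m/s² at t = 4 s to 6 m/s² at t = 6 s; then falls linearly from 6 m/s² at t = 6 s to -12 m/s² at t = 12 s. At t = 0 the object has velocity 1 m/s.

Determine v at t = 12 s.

Δv equals the area under the a-t graph; then v = v₀ + Δv.
0–4 s: ½(-6 + -2)(4) = -16 m/s
4–6 s: ½(-2 + 6)(2) = 4 m/s
6–12 s: ½(6 + -12)(6) = -18 m/s
Δv = -30 m/s, so v(12) = 1 + (-30) = -29 m/s.

-29 m/s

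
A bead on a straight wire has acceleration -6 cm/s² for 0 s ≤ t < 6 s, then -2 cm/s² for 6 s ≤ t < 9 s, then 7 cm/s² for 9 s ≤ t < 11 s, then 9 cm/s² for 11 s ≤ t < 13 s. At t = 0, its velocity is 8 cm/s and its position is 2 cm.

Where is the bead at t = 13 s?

-227 cm

On each constant-a segment, Δv = aΔt and Δx = v₀Δt + ½aΔt²; chain segment to segment.
0–6 s: v starts 8 cm/s; Δx = 8·6 + ½·-6·6² = -60 cm; v ends -28 cm/s.
6–9 s: v starts -28 cm/s; Δx = -28·3 + ½·-2·3² = -93 cm; v ends -34 cm/s.
9–11 s: v starts -34 cm/s; Δx = -34·2 + ½·7·2² = -54 cm; v ends -20 cm/s.
11–13 s: v starts -20 cm/s; Δx = -20·2 + ½·9·2² = -22 cm; v ends -2 cm/s.
x(13) = 2 + Σ Δx = -227 cm.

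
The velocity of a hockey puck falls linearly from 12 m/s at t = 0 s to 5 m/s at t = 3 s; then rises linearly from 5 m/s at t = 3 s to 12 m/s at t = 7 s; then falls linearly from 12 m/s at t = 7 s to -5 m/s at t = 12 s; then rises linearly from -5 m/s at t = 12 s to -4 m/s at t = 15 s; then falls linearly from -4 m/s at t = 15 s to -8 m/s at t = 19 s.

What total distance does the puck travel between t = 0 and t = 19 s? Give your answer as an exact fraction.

4143/34 m

Total distance travelled is ∫|v| dt — sum the magnitudes of each area piece.
0–3 s: |½(12 + 5)(3)| = 25.5 m
3–7 s: |½(5 + 12)(4)| = 34 m
7–12 s: v = 0 at t = 179/17 s; triangle areas 360/17 + 125/34 = 845/34 m
12–15 s: |½(-5 + -4)(3)| = 13.5 m
15–19 s: |½(-4 + -8)(4)| = 24 m
Total distance = 4143/34 m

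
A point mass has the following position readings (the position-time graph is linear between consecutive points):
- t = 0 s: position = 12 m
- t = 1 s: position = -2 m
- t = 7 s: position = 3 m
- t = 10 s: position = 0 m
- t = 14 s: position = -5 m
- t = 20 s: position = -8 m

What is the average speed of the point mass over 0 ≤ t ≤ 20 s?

1.5 m/s

Average speed = (total path length)/(elapsed time); on a piecewise-linear x-t graph the path length is Σ|Δx|.
0–1 s: |Δx| = |-2 − 12| = 14 m
1–7 s: |Δx| = |3 − -2| = 5 m
7–10 s: |Δx| = |0 − 3| = 3 m
10–14 s: |Δx| = |-5 − 0| = 5 m
14–20 s: |Δx| = |-8 − -5| = 3 m
Total path = 30 m; average speed = 30/20 = 1.5 m/s.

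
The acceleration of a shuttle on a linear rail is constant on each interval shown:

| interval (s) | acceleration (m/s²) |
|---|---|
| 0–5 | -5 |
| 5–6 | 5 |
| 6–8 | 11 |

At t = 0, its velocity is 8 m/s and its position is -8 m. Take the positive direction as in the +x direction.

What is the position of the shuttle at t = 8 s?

On each constant-a segment, Δv = aΔt and Δx = v₀Δt + ½aΔt²; chain segment to segment.
0–5 s: v starts 8 m/s; Δx = 8·5 + ½·-5·5² = -22.5 m; v ends -17 m/s.
5–6 s: v starts -17 m/s; Δx = -17·1 + ½·5·1² = -14.5 m; v ends -12 m/s.
6–8 s: v starts -12 m/s; Δx = -12·2 + ½·11·2² = -2 m; v ends 10 m/s.
x(8) = -8 + Σ Δx = -47 m.

-47 m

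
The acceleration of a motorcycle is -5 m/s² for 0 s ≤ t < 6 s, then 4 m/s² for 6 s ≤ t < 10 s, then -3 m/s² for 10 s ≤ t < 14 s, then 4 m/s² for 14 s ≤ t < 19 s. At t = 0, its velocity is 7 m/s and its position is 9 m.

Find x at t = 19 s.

On each constant-a segment, Δv = aΔt and Δx = v₀Δt + ½aΔt²; chain segment to segment.
0–6 s: v starts 7 m/s; Δx = 7·6 + ½·-5·6² = -48 m; v ends -23 m/s.
6–10 s: v starts -23 m/s; Δx = -23·4 + ½·4·4² = -60 m; v ends -7 m/s.
10–14 s: v starts -7 m/s; Δx = -7·4 + ½·-3·4² = -52 m; v ends -19 m/s.
14–19 s: v starts -19 m/s; Δx = -19·5 + ½·4·5² = -45 m; v ends 1 m/s.
x(19) = 9 + Σ Δx = -196 m.

-196 m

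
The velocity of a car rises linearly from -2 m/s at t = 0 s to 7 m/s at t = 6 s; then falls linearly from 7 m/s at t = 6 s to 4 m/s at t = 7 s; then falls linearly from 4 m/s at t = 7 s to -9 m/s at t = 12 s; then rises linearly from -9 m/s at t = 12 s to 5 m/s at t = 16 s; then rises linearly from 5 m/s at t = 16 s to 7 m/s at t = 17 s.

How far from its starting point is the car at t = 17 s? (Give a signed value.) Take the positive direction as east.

Net displacement equals the area under the velocity-time graph (areas below the axis count negative).
0–6 s: ½(-2 + 7)(6) = 15 m
6–7 s: ½(7 + 4)(1) = 5.5 m
7–12 s: ½(4 + -9)(5) = -12.5 m
12–16 s: ½(-9 + 5)(4) = -8 m
16–17 s: ½(5 + 7)(1) = 6 m
Net displacement = 6 m

6 m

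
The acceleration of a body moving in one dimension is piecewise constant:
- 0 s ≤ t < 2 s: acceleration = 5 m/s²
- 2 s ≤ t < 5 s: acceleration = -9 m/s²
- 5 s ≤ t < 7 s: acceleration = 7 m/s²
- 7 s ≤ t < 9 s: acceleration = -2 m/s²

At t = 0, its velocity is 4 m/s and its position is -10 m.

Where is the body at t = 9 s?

-4.5 m

On each constant-a segment, Δv = aΔt and Δx = v₀Δt + ½aΔt²; chain segment to segment.
0–2 s: v starts 4 m/s; Δx = 4·2 + ½·5·2² = 18 m; v ends 14 m/s.
2–5 s: v starts 14 m/s; Δx = 14·3 + ½·-9·3² = 1.5 m; v ends -13 m/s.
5–7 s: v starts -13 m/s; Δx = -13·2 + ½·7·2² = -12 m; v ends 1 m/s.
7–9 s: v starts 1 m/s; Δx = 1·2 + ½·-2·2² = -2 m; v ends -3 m/s.
x(9) = -10 + Σ Δx = -4.5 m.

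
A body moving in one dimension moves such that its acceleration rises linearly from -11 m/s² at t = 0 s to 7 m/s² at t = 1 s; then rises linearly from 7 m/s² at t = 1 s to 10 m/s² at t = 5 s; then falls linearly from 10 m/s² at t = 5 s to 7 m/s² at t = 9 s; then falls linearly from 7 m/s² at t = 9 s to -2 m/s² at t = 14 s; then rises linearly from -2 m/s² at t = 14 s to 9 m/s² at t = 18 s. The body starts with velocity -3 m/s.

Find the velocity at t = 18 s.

89.5 m/s

Δv equals the area under the a-t graph; then v = v₀ + Δv.
0–1 s: ½(-11 + 7)(1) = -2 m/s
1–5 s: ½(7 + 10)(4) = 34 m/s
5–9 s: ½(10 + 7)(4) = 34 m/s
9–14 s: ½(7 + -2)(5) = 12.5 m/s
14–18 s: ½(-2 + 9)(4) = 14 m/s
Δv = 92.5 m/s, so v(18) = -3 + (92.5) = 89.5 m/s.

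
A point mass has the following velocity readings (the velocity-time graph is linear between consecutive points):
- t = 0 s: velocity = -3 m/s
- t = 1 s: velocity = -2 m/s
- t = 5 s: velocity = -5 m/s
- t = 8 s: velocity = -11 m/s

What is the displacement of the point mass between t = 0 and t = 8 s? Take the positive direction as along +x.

Displacement is the signed area under the v-t curve.
0–1 s: ½(-3 + -2)(1) = -2.5 m
1–5 s: ½(-2 + -5)(4) = -14 m
5–8 s: ½(-5 + -11)(3) = -24 m
Net displacement = -40.5 m

-40.5 m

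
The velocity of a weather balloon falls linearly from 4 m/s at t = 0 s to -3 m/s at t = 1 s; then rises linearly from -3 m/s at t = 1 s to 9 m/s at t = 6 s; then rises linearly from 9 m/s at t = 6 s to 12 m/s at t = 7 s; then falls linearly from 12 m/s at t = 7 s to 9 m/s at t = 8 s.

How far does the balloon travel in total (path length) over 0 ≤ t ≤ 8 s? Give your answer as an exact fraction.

1163/28 m

Total distance travelled is ∫|v| dt — sum the magnitudes of each area piece.
0–1 s: v = 0 at t = 4/7 s; triangle areas 8/7 + 9/14 = 25/14 m
1–6 s: v = 0 at t = 2.25 s; triangle areas 1.875 + 16.875 = 18.75 m
6–7 s: |½(9 + 12)(1)| = 10.5 m
7–8 s: |½(12 + 9)(1)| = 10.5 m
Total distance = 1163/28 m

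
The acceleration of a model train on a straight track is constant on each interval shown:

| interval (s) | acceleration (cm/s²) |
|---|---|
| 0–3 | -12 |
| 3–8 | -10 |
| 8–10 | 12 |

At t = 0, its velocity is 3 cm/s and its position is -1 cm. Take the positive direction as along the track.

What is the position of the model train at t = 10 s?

On each constant-a segment, Δv = aΔt and Δx = v₀Δt + ½aΔt²; chain segment to segment.
0–3 s: v starts 3 cm/s; Δx = 3·3 + ½·-12·3² = -45 cm; v ends -33 cm/s.
3–8 s: v starts -33 cm/s; Δx = -33·5 + ½·-10·5² = -290 cm; v ends -83 cm/s.
8–10 s: v starts -83 cm/s; Δx = -83·2 + ½·12·2² = -142 cm; v ends -59 cm/s.
x(10) = -1 + Σ Δx = -478 cm.

-478 cm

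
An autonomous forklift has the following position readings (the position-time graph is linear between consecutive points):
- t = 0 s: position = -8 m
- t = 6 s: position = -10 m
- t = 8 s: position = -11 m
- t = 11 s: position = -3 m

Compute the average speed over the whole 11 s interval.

1 m/s

Average speed = (total path length)/(elapsed time); on a piecewise-linear x-t graph the path length is Σ|Δx|.
0–6 s: |Δx| = |-10 − -8| = 2 m
6–8 s: |Δx| = |-11 − -10| = 1 m
8–11 s: |Δx| = |-3 − -11| = 8 m
Total path = 11 m; average speed = 11/11 = 1 m/s.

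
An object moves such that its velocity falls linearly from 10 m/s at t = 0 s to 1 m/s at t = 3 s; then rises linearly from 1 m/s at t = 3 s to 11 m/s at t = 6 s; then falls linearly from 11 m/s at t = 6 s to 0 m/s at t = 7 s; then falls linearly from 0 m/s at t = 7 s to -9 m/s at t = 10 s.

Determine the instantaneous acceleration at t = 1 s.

-3 m/s²

Acceleration is the slope of the v-t graph on 0–3 s: (1 − 10)/(3 − 0) = -3 m/s².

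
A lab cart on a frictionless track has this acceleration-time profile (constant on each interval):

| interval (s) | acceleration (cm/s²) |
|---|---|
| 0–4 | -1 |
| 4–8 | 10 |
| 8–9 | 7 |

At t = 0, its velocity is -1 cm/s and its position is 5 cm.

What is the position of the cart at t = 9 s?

On each constant-a segment, Δv = aΔt and Δx = v₀Δt + ½aΔt²; chain segment to segment.
0–4 s: v starts -1 cm/s; Δx = -1·4 + ½·-1·4² = -12 cm; v ends -5 cm/s.
4–8 s: v starts -5 cm/s; Δx = -5·4 + ½·10·4² = 60 cm; v ends 35 cm/s.
8–9 s: v starts 35 cm/s; Δx = 35·1 + ½·7·1² = 38.5 cm; v ends 42 cm/s.
x(9) = 5 + Σ Δx = 91.5 cm.

91.5 cm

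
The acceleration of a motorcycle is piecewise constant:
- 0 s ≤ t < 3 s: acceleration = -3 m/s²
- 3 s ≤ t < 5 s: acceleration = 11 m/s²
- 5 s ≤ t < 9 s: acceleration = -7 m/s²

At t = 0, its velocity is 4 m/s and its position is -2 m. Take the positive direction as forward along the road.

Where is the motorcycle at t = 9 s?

On each constant-a segment, Δv = aΔt and Δx = v₀Δt + ½aΔt²; chain segment to segment.
0–3 s: v starts 4 m/s; Δx = 4·3 + ½·-3·3² = -1.5 m; v ends -5 m/s.
3–5 s: v starts -5 m/s; Δx = -5·2 + ½·11·2² = 12 m; v ends 17 m/s.
5–9 s: v starts 17 m/s; Δx = 17·4 + ½·-7·4² = 12 m; v ends -11 m/s.
x(9) = -2 + Σ Δx = 20.5 m.

20.5 m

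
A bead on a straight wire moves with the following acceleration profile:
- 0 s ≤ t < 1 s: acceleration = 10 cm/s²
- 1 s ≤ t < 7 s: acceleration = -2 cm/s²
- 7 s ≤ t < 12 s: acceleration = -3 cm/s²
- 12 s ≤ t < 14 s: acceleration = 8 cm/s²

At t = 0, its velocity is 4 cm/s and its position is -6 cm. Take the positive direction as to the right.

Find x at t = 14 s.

On each constant-a segment, Δv = aΔt and Δx = v₀Δt + ½aΔt²; chain segment to segment.
0–1 s: v starts 4 cm/s; Δx = 4·1 + ½·10·1² = 9 cm; v ends 14 cm/s.
1–7 s: v starts 14 cm/s; Δx = 14·6 + ½·-2·6² = 48 cm; v ends 2 cm/s.
7–12 s: v starts 2 cm/s; Δx = 2·5 + ½·-3·5² = -27.5 cm; v ends -13 cm/s.
12–14 s: v starts -13 cm/s; Δx = -13·2 + ½·8·2² = -10 cm; v ends 3 cm/s.
x(14) = -6 + Σ Δx = 13.5 cm.

13.5 cm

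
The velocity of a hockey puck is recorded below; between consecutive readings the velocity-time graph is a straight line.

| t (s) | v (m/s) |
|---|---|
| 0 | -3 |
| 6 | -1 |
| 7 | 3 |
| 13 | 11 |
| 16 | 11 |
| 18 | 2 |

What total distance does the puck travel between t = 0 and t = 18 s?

101.25 m

Distance (not displacement) is the total path length: add the absolute areas under v-t.
0–6 s: |½(-3 + -1)(6)| = 12 m
6–7 s: v = 0 at t = 6.25 s; triangle areas 0.125 + 1.125 = 1.25 m
7–13 s: |½(3 + 11)(6)| = 42 m
13–16 s: |11| × 3 = 33 m
16–18 s: |½(11 + 2)(2)| = 13 m
Total distance = 101.25 m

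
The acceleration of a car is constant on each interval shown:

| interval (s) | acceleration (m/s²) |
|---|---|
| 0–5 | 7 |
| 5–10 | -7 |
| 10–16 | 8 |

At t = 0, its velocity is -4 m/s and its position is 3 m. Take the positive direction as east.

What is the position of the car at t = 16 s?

On each constant-a segment, Δv = aΔt and Δx = v₀Δt + ½aΔt²; chain segment to segment.
0–5 s: v starts -4 m/s; Δx = -4·5 + ½·7·5² = 67.5 m; v ends 31 m/s.
5–10 s: v starts 31 m/s; Δx = 31·5 + ½·-7·5² = 67.5 m; v ends -4 m/s.
10–16 s: v starts -4 m/s; Δx = -4·6 + ½·8·6² = 120 m; v ends 44 m/s.
x(16) = 3 + Σ Δx = 258 m.

258 m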